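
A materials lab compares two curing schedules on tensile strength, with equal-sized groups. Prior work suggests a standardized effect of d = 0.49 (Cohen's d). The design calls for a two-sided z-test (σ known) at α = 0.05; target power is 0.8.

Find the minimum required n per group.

Set Φ(δ − 1.960) = 0.8; then δ − 1.960 = Φ⁻¹(0.8) = 0.842, giving δ = 2.802.
(The Φ(−δ − z_{α/2}) term is vanishingly small for δ > 0 and is dropped in the standard sample-size formula.)
δ = d·√(n/2) ⇒ n = 2(δ/d)² = 2 × (2.802 / 0.49)² = 65.38.
Round up to the next whole unit.

n = 66 per group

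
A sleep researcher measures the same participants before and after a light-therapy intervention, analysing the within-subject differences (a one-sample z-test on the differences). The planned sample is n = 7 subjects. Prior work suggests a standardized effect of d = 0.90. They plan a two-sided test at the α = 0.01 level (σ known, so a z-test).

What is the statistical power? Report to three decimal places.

Noncentrality parameter: δ = d·√n = 0.90 × √7 = 2.3812
Critical value for a two-sided test at α = 0.01: z_{α/2} = 2.576.
Power = Φ(δ − 2.576) + Φ(−δ − 2.576) = Φ(-0.195) + Φ(-4.957) = 0.4228 + 0.0000 = 0.4228.

Power ≈ 0.423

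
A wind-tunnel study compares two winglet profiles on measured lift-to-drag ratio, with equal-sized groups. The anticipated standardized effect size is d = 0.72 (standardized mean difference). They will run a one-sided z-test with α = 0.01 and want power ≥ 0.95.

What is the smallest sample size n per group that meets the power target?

Set Φ(δ − 2.326) = 0.95; then δ − 2.326 = Φ⁻¹(0.95) = 1.645, giving δ = 3.971.
δ = d·√(n/2) ⇒ n = 2(δ/d)² = 2 × (3.971 / 0.72)² = 60.84.
Rounding up, n = 61 per group.

n = 61 per group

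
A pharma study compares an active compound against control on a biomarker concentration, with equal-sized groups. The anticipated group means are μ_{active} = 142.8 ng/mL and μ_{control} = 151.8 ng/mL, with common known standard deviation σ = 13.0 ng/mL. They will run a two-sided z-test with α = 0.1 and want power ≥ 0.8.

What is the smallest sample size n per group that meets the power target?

Standardized effect: d = |μ_{active} − μ_{control}| / σ = |142.8 − 151.8| / 13.0 = 0.6923
Set Φ(δ − 1.645) = 0.8; then δ − 1.645 = Φ⁻¹(0.8) = 0.842, giving δ = 2.486.
(The Φ(−δ − z_{α/2}) term is vanishingly small for δ > 0 and is dropped in the standard sample-size formula.)
δ = d·√(n/2) ⇒ n = 2(δ/d)² = 2 × (2.486 / 0.6923)² = 25.80.
Rounding up, n = 26 per group.

n = 26 per group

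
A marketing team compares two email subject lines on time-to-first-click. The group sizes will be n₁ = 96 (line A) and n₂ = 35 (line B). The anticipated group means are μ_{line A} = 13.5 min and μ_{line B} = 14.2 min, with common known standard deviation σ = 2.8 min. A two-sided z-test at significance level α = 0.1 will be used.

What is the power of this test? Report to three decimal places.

Power ≈ 0.354

Standardized effect: d = |μ_{line A} − μ_{line B}| / σ = |13.5 − 14.2| / 2.8 = 0.2500
Noncentrality parameter: δ = d / √(1/n₁ + 1/n₂) = 0.2500 / √(1/96 + 1/35) = 1.2661
Two-sided α = 0.1 → critical value z_{0.05} = 1.645.
Power = Φ(δ − 1.645) + Φ(−δ − 1.645) = Φ(-0.379) + Φ(-2.911) = 0.3524 + 0.0018 = 0.3542.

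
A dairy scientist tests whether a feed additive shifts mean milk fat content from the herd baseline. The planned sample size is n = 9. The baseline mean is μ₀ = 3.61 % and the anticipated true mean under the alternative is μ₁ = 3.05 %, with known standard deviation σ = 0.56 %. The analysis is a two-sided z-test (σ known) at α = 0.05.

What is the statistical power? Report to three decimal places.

Power ≈ 0.851

Standardized effect: d = |μ₁ − μ₀| / σ = |3.05 − 3.61| / 0.56 = 1.0000
Noncentrality parameter: δ = d·√n = 1.0000 × √9 = 3.0000
Two-sided α = 0.05 → critical value z_{0.025} = 1.960.
Power = Φ(δ − 1.960) + Φ(−δ − 1.960) = Φ(1.040) + Φ(-4.960) = 0.8508 + 0.0000 = 0.8508.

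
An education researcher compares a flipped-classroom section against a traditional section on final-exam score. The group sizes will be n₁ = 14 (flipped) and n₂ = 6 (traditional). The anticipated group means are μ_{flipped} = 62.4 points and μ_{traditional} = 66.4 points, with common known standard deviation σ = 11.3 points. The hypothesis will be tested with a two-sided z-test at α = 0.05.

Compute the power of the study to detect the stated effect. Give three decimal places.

Power ≈ 0.112

Standardized effect: d = |μ_{flipped} − μ_{traditional}| / σ = |62.4 − 66.4| / 11.3 = 0.3540
Noncentrality parameter: δ = d / √(1/n₁ + 1/n₂) = 0.3540 / √(1/14 + 1/6) = 0.7254
Critical value for a two-sided test at α = 0.05: z_{α/2} = 1.960.
Power = Φ(δ − 1.960) + Φ(−δ − 1.960) = Φ(-1.235) + Φ(-2.685) = 0.1085 + 0.0036 = 0.1121.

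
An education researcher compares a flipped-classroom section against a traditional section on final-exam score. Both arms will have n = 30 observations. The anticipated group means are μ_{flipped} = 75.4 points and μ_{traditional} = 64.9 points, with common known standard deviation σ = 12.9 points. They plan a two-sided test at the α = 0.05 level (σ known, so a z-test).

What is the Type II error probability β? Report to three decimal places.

β ≈ 0.117

Standardized effect: d = |μ_{flipped} − μ_{traditional}| / σ = |75.4 − 64.9| / 12.9 = 0.8140
Noncentrality parameter: λ = d·√(n/2) = 0.8140 × √(30/2) = 3.1524
Critical value for a two-sided test at α = 0.05: z_{α/2} = 1.960.
Power = Φ(λ − 1.960) + Φ(−λ − 1.960) = Φ(1.192) + Φ(-5.112) = 0.8835 + 0.0000 = 0.8835.
Type II error: β = 1 − power = 1 − 0.8835 = 0.1165.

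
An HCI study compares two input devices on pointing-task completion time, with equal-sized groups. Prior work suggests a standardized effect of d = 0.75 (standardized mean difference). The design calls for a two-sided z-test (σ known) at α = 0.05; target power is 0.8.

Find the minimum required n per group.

Set Φ(δ − 1.960) = 0.8; then δ − 1.960 = Φ⁻¹(0.8) = 0.842, giving δ = 2.802.
(Ignoring the negligible lower-tail rejection probability gives the usual closed-form inversion.)
δ = d·√(n/2) ⇒ n = 2(δ/d)² = 2 × (2.802 / 0.75)² = 27.91.
Rounding up, n = 28 per group.

n = 28 per group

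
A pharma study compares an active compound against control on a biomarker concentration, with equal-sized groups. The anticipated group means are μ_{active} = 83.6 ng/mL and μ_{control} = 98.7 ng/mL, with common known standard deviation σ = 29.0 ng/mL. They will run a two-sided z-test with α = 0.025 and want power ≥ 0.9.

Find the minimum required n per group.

Standardized effect: d = |μ_{active} − μ_{control}| / σ = |83.6 − 98.7| / 29.0 = 0.5207
Set Φ(δ − 2.241) = 0.9; then δ − 2.241 = Φ⁻¹(0.9) = 1.282, giving δ = 3.523.
(Ignoring the negligible lower-tail rejection probability gives the usual closed-form inversion.)
δ = d·√(n/2) ⇒ n = 2(δ/d)² = 2 × (3.523 / 0.5207)² = 91.56.
Rounding up, n = 92 per group.

n = 92 per group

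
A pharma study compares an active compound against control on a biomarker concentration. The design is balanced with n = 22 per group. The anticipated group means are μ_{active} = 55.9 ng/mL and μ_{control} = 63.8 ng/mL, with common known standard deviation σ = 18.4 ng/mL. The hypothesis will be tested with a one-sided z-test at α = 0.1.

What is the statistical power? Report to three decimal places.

Power ≈ 0.557

Standardized effect: d = |μ_{active} − μ_{control}| / σ = |55.9 − 63.8| / 18.4 = 0.4293
Noncentrality parameter: δ = d·√(n/2) = 0.4293 × √(22/2) = 1.4240
Critical value for a one-sided test at α = 0.1: z_α = 1.282.
Power = P(Z > 1.282 − δ) = Φ(0.142) = 0.5566.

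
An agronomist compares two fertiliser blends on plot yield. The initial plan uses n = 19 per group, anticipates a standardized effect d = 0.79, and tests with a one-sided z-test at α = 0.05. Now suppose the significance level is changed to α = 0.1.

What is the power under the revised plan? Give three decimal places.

δ = d·√(n/2) = 0.79 × √(19/2) = 2.4349 (unchanged). New critical value: z_{0.1} = 1.282.
Revised power = Φ(δ − 1.282) = Φ(1.153) = 0.8756.

Power ≈ 0.876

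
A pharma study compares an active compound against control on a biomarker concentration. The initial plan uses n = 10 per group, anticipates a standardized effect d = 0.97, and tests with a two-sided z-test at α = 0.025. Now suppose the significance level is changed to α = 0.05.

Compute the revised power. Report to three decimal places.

δ = d·√(n/2) = 0.97 × √(10/2) = 2.1690 (unchanged). New critical value: z_{0.025} = 1.960.
Revised power = Φ(δ − 1.960) + Φ(−δ − 1.960) = Φ(0.209) + Φ(-4.129) = 0.5828 + 0.0000 = 0.5828.

Power ≈ 0.583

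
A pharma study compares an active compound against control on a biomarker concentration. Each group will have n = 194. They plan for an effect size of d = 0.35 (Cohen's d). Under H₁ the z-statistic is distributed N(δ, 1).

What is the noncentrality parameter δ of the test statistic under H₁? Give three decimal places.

δ ≈ 3.447

The noncentrality parameter scales effect size by the design's sample-size factor: δ = d·√(n/2) = 0.35 × √(194/2) = 3.4471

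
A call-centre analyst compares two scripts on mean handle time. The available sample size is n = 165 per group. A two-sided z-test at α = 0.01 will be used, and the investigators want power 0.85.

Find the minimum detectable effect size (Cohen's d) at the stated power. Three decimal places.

d ≈ 0.398

Need Φ(δ − 2.576) = 0.85, so δ = 2.576 + 1.036 = 3.612.
(Lower-tail contribution to power is negligible for δ > 0.)
δ = d·√(n/2) ⇒ d = δ/√(n/2) = 3.612/√(165/2) = 0.3977.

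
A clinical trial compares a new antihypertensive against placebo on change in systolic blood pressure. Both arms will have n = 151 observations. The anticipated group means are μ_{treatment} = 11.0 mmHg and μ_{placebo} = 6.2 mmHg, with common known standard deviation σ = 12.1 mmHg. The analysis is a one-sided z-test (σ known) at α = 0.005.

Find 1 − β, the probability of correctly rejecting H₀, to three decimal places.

Standardized effect: d = |μ_{treatment} − μ_{placebo}| / σ = |11.0 − 6.2| / 12.1 = 0.3967
Noncentrality parameter: δ = d·√(n/2) = 0.3967 × √(151/2) = 3.4469
One-sided α = 0.005 → critical value z_{0.005} = 2.576.
Power = P(Z > 2.576 − δ) = Φ(0.871) = 0.8081.

Power ≈ 0.808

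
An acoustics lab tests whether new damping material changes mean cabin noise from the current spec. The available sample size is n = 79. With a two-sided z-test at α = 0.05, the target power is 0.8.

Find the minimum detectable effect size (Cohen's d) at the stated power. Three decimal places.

Required noncentrality: δ = z_{0.025} + z_{0.20} = 1.960 + 0.842 = 2.802.
(The second rejection-region term Φ(−δ − z_{α/2}) is negligible and dropped.)
δ = d·√n ⇒ d = δ/√n = 2.802/√79 = 0.3152.

d ≈ 0.315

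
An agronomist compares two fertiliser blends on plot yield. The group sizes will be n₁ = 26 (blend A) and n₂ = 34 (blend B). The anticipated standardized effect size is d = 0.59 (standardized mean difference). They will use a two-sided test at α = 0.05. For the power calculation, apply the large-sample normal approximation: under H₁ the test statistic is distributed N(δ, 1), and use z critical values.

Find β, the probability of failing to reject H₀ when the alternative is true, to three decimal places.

Noncentrality parameter: λ = d / √(1/n₁ + 1/n₂) = 0.59 / √(1/26 + 1/34) = 2.2647
Critical value for a two-sided test at α = 0.05: z_{α/2} = 1.960.
Power = Φ(λ − 1.960) + Φ(−λ − 1.960) = Φ(0.305) + Φ(-4.225) = 0.6197 + 0.0000 = 0.6197.
Type II error: β = 1 − power = 1 − 0.6197 = 0.3803.

β ≈ 0.380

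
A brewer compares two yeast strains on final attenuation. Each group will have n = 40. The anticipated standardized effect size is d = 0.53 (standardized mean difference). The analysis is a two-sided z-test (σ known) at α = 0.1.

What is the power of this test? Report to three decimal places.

Noncentrality parameter: δ = d·√(n/2) = 0.53 × √(40/2) = 2.3702
Two-sided α = 0.1 → critical value z_{0.05} = 1.645.
Power = Φ(δ − 1.645) + Φ(−δ − 1.645) = Φ(0.725) + Φ(-4.015) = 0.7659 + 0.0000 = 0.7659.

Power ≈ 0.766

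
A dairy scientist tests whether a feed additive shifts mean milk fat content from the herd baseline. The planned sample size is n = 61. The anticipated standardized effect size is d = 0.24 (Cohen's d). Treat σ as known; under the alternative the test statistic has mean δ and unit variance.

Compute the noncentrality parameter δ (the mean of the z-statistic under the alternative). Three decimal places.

The noncentrality parameter scales effect size by the design's sample-size factor: δ = d·√n = 0.24 × √61 = 1.8745

δ ≈ 1.874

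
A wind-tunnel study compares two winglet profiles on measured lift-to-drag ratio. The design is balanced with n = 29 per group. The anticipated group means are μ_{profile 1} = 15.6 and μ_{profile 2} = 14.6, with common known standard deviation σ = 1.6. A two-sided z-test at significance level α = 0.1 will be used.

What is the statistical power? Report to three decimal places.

Standardized effect: d = |μ_{profile 1} − μ_{profile 2}| / σ = |15.6 − 14.6| / 1.6 = 0.6250
Noncentrality parameter: δ = d·√(n/2) = 0.6250 × √(29/2) = 2.3799
Two-sided α = 0.1 → critical value z_{0.05} = 1.645.
Power = Φ(δ − 1.645) + Φ(−δ − 1.645) = Φ(0.735) + Φ(-4.025) = 0.7689 + 0.0000 = 0.7689.

Power ≈ 0.769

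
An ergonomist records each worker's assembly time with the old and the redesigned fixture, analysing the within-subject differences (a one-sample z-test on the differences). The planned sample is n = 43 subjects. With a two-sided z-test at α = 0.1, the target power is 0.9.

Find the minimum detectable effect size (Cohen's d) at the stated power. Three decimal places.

Need Φ(δ − 1.645) = 0.9, so δ = 1.645 + 1.282 = 2.926.
(The second rejection-region term Φ(−δ − z_{α/2}) is negligible and dropped.)
δ = d·√n ⇒ d = δ/√n = 2.926/√43 = 0.4463.

d ≈ 0.446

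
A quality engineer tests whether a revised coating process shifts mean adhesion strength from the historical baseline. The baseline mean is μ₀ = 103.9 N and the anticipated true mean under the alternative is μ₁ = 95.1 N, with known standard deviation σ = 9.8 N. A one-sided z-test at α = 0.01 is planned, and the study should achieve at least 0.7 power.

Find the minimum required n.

Standardized effect: d = |μ₁ − μ₀| / σ = |95.1 − 103.9| / 9.8 = 0.8980
For power 0.7 need Φ(δ − z_{0.01}) = 0.7, so δ = z_{0.01} + z_{0.30} = 2.326 + 0.524 = 2.851.
δ = d·√n ⇒ n = (δ/d)² = (2.851 / 0.8980)² = 10.08.
Round up to the next whole unit.

n = 11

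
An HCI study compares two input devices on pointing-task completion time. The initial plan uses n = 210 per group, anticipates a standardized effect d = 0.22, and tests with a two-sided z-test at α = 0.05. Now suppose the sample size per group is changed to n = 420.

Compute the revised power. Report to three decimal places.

Power ≈ 0.890

With n = 420 per group: δ = d·√(n/2) = 0.22 × √(420/2) = 3.1881. Critical value z_{0.025} = 1.960.
Revised power = Φ(δ − 1.960) + Φ(−δ − 1.960) = Φ(1.228) + Φ(-5.148) = 0.8903 + 0.0000 = 0.8903.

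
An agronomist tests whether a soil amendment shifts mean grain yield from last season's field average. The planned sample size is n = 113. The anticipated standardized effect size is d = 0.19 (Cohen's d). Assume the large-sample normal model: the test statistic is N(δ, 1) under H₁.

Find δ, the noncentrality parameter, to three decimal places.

δ = d·√n = 0.19 × √113 = 2.0197

δ ≈ 2.020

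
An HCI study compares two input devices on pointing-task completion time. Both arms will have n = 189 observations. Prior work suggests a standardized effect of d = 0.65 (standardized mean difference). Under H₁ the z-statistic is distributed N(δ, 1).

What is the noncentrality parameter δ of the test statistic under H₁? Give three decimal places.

δ ≈ 6.319

The noncentrality parameter scales effect size by the design's sample-size factor: δ = d·√(n/2) = 0.65 × √(189/2) = 6.3187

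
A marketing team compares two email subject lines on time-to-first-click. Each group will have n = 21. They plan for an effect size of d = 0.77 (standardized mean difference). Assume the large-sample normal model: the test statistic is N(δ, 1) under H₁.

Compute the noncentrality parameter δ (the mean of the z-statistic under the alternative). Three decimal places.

The noncentrality parameter scales effect size by the design's sample-size factor: δ = d·√(n/2) = 0.77 × √(21/2) = 2.4951

δ ≈ 2.495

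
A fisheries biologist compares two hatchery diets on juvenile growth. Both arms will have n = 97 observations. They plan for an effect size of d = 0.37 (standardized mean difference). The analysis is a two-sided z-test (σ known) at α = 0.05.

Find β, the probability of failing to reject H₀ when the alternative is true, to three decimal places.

Noncentrality parameter: δ = d·√(n/2) = 0.37 × √(97/2) = 2.5768
Critical value for a two-sided test at α = 0.05: z_{α/2} = 1.960.
Power = Φ(δ − 1.960) + Φ(−δ − 1.960) = Φ(0.617) + Φ(-4.537) = 0.7313 + 0.0000 = 0.7313.
Type II error: β = 1 − power = 1 − 0.7313 = 0.2687.

β ≈ 0.269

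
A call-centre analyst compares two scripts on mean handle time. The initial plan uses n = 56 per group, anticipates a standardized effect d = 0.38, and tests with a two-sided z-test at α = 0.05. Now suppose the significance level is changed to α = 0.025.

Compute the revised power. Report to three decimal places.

δ = d·√(n/2) = 0.38 × √(56/2) = 2.0108 (unchanged). New critical value: z_{0.0125} = 2.241.
Revised power = Φ(δ − 2.241) + Φ(−δ − 2.241) = Φ(-0.231) + Φ(-4.252) = 0.4088 + 0.0000 = 0.4088.

Power ≈ 0.409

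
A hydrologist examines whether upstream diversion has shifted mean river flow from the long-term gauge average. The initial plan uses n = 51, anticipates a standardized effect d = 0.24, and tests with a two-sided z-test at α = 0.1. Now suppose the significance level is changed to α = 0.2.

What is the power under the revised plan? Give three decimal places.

δ = d·√n = 0.24 × √51 = 1.7139 (unchanged). New critical value: z_{0.1} = 1.282.
Revised power = Φ(δ − 1.282) + Φ(−δ − 1.282) = Φ(0.432) + Φ(-2.995) = 0.6673 + 0.0014 = 0.6686.

Power ≈ 0.669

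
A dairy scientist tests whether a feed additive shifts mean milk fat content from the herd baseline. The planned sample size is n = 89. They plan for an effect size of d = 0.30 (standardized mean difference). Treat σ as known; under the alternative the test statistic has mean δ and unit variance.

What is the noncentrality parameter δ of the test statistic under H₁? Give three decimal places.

The noncentrality parameter scales effect size by the design's sample-size factor: δ = d·√n = 0.30 × √89 = 2.8302

δ ≈ 2.830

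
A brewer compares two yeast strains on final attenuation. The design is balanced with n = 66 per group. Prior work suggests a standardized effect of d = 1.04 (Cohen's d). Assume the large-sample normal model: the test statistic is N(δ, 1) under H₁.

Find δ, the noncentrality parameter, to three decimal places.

δ = d·√(n/2) = 1.04 × √(66/2) = 5.9743

δ ≈ 5.974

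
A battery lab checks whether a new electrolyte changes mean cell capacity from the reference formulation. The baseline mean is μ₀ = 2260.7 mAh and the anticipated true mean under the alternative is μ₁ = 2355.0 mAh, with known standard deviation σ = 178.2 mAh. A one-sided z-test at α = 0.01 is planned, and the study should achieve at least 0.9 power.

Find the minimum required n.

n = 47

Standardized effect: d = |μ₁ − μ₀| / σ = |2355.0 − 2260.7| / 178.2 = 0.5292
Set Φ(δ − 2.326) = 0.9; then δ − 2.326 = Φ⁻¹(0.9) = 1.282, giving δ = 3.608.
δ = d·√n ⇒ n = (δ/d)² = (3.608 / 0.5292)² = 46.48.
Rounding up, n = 47.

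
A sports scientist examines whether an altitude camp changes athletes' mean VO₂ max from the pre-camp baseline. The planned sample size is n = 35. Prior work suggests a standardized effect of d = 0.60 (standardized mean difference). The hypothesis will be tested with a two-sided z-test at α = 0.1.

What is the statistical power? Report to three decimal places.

Power ≈ 0.972

Noncentrality parameter: δ = d·√n = 0.60 × √35 = 3.5496
Two-sided α = 0.1 → critical value z_{0.05} = 1.645.
Power = Φ(δ − 1.645) + Φ(−δ − 1.645) = Φ(1.905) + Φ(-5.195) = 0.9716 + 0.0000 = 0.9716.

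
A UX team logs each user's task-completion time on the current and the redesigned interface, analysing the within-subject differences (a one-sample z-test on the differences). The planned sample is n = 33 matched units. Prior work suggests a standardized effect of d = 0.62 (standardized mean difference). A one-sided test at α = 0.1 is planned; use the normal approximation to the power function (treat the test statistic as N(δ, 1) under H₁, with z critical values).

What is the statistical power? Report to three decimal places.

Power ≈ 0.989

Noncentrality parameter: λ = d·√n = 0.62 × √33 = 3.5616
One-sided α = 0.1 → critical value z_{0.1} = 1.282.
Power = P(Z > 1.282 − λ) = Φ(2.280) = 0.9887.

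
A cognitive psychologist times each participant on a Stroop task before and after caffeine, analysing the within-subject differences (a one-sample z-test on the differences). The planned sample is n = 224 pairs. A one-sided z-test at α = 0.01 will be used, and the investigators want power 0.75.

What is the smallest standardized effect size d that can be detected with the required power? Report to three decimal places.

Need Φ(δ − 2.326) = 0.75, so δ = 2.326 + 0.674 = 3.001.
δ = d·√n ⇒ d = δ/√n = 3.001/√224 = 0.2005.

d ≈ 0.201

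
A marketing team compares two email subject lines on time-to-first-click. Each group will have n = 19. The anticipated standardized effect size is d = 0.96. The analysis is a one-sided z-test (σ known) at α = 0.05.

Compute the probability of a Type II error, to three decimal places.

β ≈ 0.094

Noncentrality parameter: δ = d·√(n/2) = 0.96 × √(19/2) = 2.9589
Critical value for a one-sided test at α = 0.05: z_α = 1.645.
Power = P(Z > 1.645 − δ) = Φ(1.314) = 0.9056.
Type II error: β = 1 − power = 1 − 0.9056 = 0.0944.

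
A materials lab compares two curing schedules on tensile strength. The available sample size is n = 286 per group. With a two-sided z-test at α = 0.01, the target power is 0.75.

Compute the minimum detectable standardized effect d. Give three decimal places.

d ≈ 0.272

Need Φ(δ − 2.576) = 0.75, so δ = 2.576 + 0.674 = 3.250.
(The second rejection-region term Φ(−δ − z_{α/2}) is negligible and dropped.)
δ = d·√(n/2) ⇒ d = δ/√(n/2) = 3.250/√(286/2) = 0.2718.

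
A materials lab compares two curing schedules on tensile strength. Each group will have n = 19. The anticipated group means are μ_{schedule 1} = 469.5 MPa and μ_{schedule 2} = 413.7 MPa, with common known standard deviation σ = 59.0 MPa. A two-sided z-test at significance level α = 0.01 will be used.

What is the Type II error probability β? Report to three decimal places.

Standardized effect: d = |μ_{schedule 1} − μ_{schedule 2}| / σ = |469.5 − 413.7| / 59.0 = 0.9458
Noncentrality parameter: δ = d·√(n/2) = 0.9458 × √(19/2) = 2.9150
Two-sided α = 0.01 → critical value z_{0.005} = 2.576.
Power = Φ(δ − 2.576) + Φ(−δ − 2.576) = Φ(0.339) + Φ(-5.491) = 0.6328 + 0.0000 = 0.6328.
Type II error: β = 1 − power = 1 − 0.6328 = 0.3672.

β ≈ 0.367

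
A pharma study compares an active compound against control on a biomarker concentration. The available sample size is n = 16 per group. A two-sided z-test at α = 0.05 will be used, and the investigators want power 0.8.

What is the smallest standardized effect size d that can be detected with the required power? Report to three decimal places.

Need Φ(δ − 1.960) = 0.8, so δ = 1.960 + 0.842 = 2.802.
(The second rejection-region term Φ(−δ − z_{α/2}) is negligible and dropped.)
δ = d·√(n/2) ⇒ d = δ/√(n/2) = 2.802/√(16/2) = 0.9905.

d ≈ 0.991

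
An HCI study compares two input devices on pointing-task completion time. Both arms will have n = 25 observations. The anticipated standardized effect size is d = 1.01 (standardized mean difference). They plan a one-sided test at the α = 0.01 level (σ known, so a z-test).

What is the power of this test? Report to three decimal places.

Noncentrality parameter: δ = d·√(n/2) = 1.01 × √(25/2) = 3.5709
Critical value for a one-sided test at α = 0.01: z_α = 2.326.
Power = Φ(δ − 2.326) = Φ(1.245) = 0.8933.

Power ≈ 0.893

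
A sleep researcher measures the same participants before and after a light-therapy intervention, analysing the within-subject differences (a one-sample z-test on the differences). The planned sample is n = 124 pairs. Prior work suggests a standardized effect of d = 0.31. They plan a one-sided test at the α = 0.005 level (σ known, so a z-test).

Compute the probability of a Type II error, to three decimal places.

β ≈ 0.190

Noncentrality parameter: δ = d·√n = 0.31 × √124 = 3.4520
Critical value for a one-sided test at α = 0.005: z_α = 2.576.
Power = P(Z > 2.576 − δ) = Φ(0.876) = 0.8095.
Type II error: β = 1 − power = 1 − 0.8095 = 0.1905.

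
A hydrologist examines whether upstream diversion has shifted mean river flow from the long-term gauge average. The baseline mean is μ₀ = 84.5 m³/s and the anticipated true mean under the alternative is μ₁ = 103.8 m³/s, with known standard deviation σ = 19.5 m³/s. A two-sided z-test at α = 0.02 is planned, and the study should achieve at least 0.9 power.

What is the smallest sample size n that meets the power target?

n = 14

Standardized effect: d = |μ₁ − μ₀| / σ = |103.8 − 84.5| / 19.5 = 0.9897
Set Φ(δ − 2.326) = 0.9; then δ − 2.326 = Φ⁻¹(0.9) = 1.282, giving δ = 3.608.
(Ignoring the negligible lower-tail rejection probability gives the usual closed-form inversion.)
δ = d·√n ⇒ n = (δ/d)² = (3.608 / 0.9897)² = 13.29.
Round up to the next whole unit.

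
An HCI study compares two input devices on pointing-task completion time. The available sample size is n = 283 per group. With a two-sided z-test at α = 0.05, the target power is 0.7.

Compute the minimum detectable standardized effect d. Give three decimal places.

Need Φ(δ − 1.960) = 0.7, so δ = 1.960 + 0.524 = 2.484.
(Lower-tail contribution to power is negligible for δ > 0.)
δ = d·√(n/2) ⇒ d = δ/√(n/2) = 2.484/√(283/2) = 0.2089.

d ≈ 0.209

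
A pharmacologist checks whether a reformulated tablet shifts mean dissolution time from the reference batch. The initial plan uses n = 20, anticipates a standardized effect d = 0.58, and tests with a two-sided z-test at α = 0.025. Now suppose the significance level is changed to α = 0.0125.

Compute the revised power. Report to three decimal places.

δ = d·√n = 0.58 × √20 = 2.5938 (unchanged). New critical value: z_{0.0063} = 2.498.
Revised power = Φ(δ − 2.498) + Φ(−δ − 2.498) = Φ(0.096) + Φ(-5.092) = 0.5383 + 0.0000 = 0.5383.

Power ≈ 0.538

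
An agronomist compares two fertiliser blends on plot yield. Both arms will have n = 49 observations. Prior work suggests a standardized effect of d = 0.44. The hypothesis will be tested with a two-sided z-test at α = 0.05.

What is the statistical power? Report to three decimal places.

Noncentrality parameter: δ = d·√(n/2) = 0.44 × √(49/2) = 2.1779
Two-sided α = 0.05 → critical value z_{0.025} = 1.960.
Power = Φ(δ − 1.960) + Φ(−δ − 1.960) = Φ(0.218) + Φ(-4.138) = 0.5863 + 0.0000 = 0.5863.

Power ≈ 0.586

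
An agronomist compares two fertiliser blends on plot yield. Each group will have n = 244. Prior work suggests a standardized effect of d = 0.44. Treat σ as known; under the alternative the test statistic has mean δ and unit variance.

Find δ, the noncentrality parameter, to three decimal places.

δ ≈ 4.860

The noncentrality parameter scales effect size by the design's sample-size factor: δ = d·√(n/2) = 0.44 × √(244/2) = 4.8600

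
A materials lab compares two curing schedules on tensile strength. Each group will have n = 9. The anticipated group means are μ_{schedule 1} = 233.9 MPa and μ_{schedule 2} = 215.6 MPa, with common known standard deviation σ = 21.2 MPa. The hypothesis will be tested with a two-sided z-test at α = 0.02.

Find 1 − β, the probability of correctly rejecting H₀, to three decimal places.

Standardized effect: d = |μ_{schedule 1} − μ_{schedule 2}| / σ = |233.9 − 215.6| / 21.2 = 0.8632
Noncentrality parameter: δ = d·√(n/2) = 0.8632 × √(9/2) = 1.8311
Critical value for a two-sided test at α = 0.02: z_{α/2} = 2.326.
Power = Φ(δ − 2.326) + Φ(−δ − 2.326) = Φ(-0.495) + Φ(-4.157) = 0.3102 + 0.0000 = 0.3102.

Power ≈ 0.310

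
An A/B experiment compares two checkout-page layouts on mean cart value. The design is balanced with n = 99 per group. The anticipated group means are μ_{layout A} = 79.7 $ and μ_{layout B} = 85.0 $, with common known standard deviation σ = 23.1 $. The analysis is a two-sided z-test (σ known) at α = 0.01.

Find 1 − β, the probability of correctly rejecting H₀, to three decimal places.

Standardized effect: d = |μ_{layout A} − μ_{layout B}| / σ = |79.7 − 85.0| / 23.1 = 0.2294
Noncentrality parameter: δ = d·√(n/2) = 0.2294 × √(99/2) = 1.6142
Two-sided α = 0.01 → critical value z_{0.005} = 2.576.
Power = Φ(δ − 2.576) + Φ(−δ − 2.576) = Φ(-0.962) + Φ(-4.190) = 0.1681 + 0.0000 = 0.1681.

Power ≈ 0.168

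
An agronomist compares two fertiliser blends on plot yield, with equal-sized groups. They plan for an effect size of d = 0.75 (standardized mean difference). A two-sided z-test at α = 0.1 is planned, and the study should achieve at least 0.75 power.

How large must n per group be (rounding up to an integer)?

For power 0.75 need Φ(δ − z_{0.05}) = 0.75, so δ = z_{0.05} + z_{0.25} = 1.645 + 0.674 = 2.319.
(Ignoring the negligible lower-tail rejection probability gives the usual closed-form inversion.)
δ = d·√(n/2) ⇒ n = 2(δ/d)² = 2 × (2.319 / 0.75)² = 19.13.
Round up to the next whole unit.

n = 20 per group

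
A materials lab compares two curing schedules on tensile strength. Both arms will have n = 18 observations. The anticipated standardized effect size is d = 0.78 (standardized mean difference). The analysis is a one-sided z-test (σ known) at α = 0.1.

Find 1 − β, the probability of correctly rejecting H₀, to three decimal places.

Power ≈ 0.855

Noncentrality parameter: δ = d·√(n/2) = 0.78 × √(18/2) = 2.3400
Critical value for a one-sided test at α = 0.1: z_α = 1.282.
Power = P(Z > 1.282 − δ) = Φ(1.058) = 0.8551.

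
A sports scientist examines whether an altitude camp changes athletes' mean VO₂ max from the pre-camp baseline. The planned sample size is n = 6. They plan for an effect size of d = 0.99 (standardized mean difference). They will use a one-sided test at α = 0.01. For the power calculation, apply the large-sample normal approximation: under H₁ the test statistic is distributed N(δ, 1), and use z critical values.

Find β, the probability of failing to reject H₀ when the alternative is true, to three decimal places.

Noncentrality parameter: δ = d·√n = 0.99 × √6 = 2.4250
One-sided α = 0.01 → critical value z_{0.01} = 2.326.
Power = P(Z > 2.326 − δ) = Φ(0.099) = 0.5393.
Type II error: β = 1 − power = 1 − 0.5393 = 0.4607.

β ≈ 0.461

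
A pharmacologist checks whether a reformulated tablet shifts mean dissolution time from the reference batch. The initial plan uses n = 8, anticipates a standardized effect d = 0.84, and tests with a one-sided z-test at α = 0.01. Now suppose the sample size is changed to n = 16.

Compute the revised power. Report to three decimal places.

Power ≈ 0.849

With n = 16: δ = d·√n = 0.84 × √16 = 3.3600. Critical value z_{0.01} = 2.326.
Revised power = Φ(δ − 2.326) = Φ(1.034) = 0.8494.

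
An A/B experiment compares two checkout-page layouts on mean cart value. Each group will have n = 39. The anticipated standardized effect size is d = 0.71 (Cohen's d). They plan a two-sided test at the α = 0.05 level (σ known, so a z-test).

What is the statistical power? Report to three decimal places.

Noncentrality parameter: δ = d·√(n/2) = 0.71 × √(39/2) = 3.1353
Two-sided α = 0.05 → critical value z_{0.025} = 1.960.
Power = Φ(δ − 1.960) + Φ(−δ − 1.960) = Φ(1.175) + Φ(-5.095) = 0.8801 + 0.0000 = 0.8801.

Power ≈ 0.880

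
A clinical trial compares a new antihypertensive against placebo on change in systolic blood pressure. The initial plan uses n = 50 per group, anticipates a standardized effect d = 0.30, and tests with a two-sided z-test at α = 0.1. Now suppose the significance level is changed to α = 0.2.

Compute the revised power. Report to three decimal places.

δ = d·√(n/2) = 0.30 × √(50/2) = 1.5000 (unchanged). New critical value: z_{0.1} = 1.282.
Revised power = Φ(δ − 1.282) + Φ(−δ − 1.282) = Φ(0.218) + Φ(-2.782) = 0.5865 + 0.0027 = 0.5892.

Power ≈ 0.589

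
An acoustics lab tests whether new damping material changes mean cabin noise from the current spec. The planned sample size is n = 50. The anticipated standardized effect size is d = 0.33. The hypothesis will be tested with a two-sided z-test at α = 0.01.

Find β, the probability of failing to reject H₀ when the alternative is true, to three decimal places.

β ≈ 0.596

Noncentrality parameter: λ = d·√n = 0.33 × √50 = 2.3335
Critical value for a two-sided test at α = 0.01: z_{α/2} = 2.576.
Power = Φ(λ − 2.576) + Φ(−λ − 2.576) = Φ(-0.242) + Φ(-4.909) = 0.4042 + 0.0000 = 0.4042.
Type II error: β = 1 − power = 1 − 0.4042 = 0.5958.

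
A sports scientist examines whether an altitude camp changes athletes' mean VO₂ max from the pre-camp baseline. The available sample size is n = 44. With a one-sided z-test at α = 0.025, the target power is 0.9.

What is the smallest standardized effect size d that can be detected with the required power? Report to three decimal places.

d ≈ 0.489

Need Φ(δ − 1.960) = 0.9, so δ = 1.960 + 1.282 = 3.242.
δ = d·√n ⇒ d = δ/√n = 3.242/√44 = 0.4887.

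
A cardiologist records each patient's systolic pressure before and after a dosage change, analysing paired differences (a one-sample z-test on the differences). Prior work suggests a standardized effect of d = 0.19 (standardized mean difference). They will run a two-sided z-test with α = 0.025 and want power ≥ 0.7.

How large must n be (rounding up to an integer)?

For power 0.7 need Φ(δ − z_{0.0125}) = 0.7, so δ = z_{0.0125} + z_{0.30} = 2.241 + 0.524 = 2.766.
(The Φ(−δ − z_{α/2}) term is vanishingly small for δ > 0 and is dropped in the standard sample-size formula.)
δ = d·√n ⇒ n = (δ/d)² = (2.766 / 0.19)² = 211.90.
Round up to the next whole unit.

n = 212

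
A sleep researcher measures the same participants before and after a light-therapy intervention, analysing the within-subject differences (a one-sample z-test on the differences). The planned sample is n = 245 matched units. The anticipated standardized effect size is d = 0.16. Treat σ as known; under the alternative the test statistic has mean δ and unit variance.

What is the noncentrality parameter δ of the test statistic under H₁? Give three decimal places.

δ = d·√n = 0.16 × √245 = 2.5044

δ ≈ 2.504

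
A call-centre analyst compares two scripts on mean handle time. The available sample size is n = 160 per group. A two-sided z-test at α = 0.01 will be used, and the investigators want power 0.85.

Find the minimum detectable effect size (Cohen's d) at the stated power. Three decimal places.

d ≈ 0.404

Need Φ(δ − 2.576) = 0.85, so δ = 2.576 + 1.036 = 3.612.
(The second rejection-region term Φ(−δ − z_{α/2}) is negligible and dropped.)
δ = d·√(n/2) ⇒ d = δ/√(n/2) = 3.612/√(160/2) = 0.4039.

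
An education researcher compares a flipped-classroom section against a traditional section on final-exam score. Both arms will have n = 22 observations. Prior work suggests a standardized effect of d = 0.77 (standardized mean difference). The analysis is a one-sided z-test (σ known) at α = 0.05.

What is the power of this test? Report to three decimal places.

Noncentrality parameter: λ = d·√(n/2) = 0.77 × √(22/2) = 2.5538
One-sided α = 0.05 → critical value z_{0.05} = 1.645.
Power = P(Z > 1.645 − λ) = Φ(0.909) = 0.8183.

Power ≈ 0.818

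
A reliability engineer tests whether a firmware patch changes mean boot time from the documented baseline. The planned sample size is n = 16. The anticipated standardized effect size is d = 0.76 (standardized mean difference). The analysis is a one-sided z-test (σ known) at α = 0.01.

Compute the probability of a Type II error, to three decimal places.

β ≈ 0.238

Noncentrality parameter: δ = d·√n = 0.76 × √16 = 3.0400
One-sided α = 0.01 → critical value z_{0.01} = 2.326.
Power = P(Z > 2.326 − δ) = Φ(0.714) = 0.7623.
Type II error: β = 1 − power = 1 − 0.7623 = 0.2377.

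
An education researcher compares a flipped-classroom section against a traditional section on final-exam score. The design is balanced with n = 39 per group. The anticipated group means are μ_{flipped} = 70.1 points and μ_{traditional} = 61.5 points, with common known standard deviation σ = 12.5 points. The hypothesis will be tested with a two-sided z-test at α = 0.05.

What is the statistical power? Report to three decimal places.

Standardized effect: d = |μ_{flipped} − μ_{traditional}| / σ = |70.1 − 61.5| / 12.5 = 0.6880
Noncentrality parameter: δ = d·√(n/2) = 0.6880 × √(39/2) = 3.0381
Two-sided α = 0.05 → critical value z_{0.025} = 1.960.
Power = Φ(δ − 1.960) + Φ(−δ − 1.960) = Φ(1.078) + Φ(-4.998) = 0.8595 + 0.0000 = 0.8595.

Power ≈ 0.860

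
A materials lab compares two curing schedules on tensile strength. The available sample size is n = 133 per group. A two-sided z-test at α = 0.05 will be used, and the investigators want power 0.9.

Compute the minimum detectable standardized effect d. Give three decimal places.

d ≈ 0.398

Required noncentrality: δ = z_{0.025} + z_{0.10} = 1.960 + 1.282 = 3.242.
(Lower-tail contribution to power is negligible for δ > 0.)
δ = d·√(n/2) ⇒ d = δ/√(n/2) = 3.242/√(133/2) = 0.3975.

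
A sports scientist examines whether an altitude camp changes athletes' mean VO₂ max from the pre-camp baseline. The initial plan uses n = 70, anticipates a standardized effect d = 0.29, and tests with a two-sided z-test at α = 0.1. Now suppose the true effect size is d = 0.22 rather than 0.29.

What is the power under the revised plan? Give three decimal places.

Power ≈ 0.578

With d = 0.22: δ = d·√n = 0.22 × √70 = 1.8407. Critical value z_{0.05} = 1.645.
Revised power = Φ(δ − 1.645) + Φ(−δ − 1.645) = Φ(0.196) + Φ(-3.486) = 0.5776 + 0.0002 = 0.5779.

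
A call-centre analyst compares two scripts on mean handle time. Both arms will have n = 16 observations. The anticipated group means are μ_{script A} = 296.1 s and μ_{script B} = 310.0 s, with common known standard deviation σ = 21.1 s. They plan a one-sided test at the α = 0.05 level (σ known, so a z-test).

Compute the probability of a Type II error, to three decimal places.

β ≈ 0.414

Standardized effect: d = |μ_{script A} − μ_{script B}| / σ = |296.1 − 310.0| / 21.1 = 0.6588
Noncentrality parameter: δ = d·√(n/2) = 0.6588 × √(16/2) = 1.8633
One-sided α = 0.05 → critical value z_{0.05} = 1.645.
Power = Φ(δ − 1.645) = Φ(0.218) = 0.5865.
Type II error: β = 1 − power = 1 − 0.5865 = 0.4135.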